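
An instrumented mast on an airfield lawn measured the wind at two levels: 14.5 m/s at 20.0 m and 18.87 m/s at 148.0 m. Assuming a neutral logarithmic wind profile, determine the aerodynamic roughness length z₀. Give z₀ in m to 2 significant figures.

Log law: V(z) ∝ ln(z/z₀). With r = V₁/V₂ = 14.5/18.87 = 0.76842,
r · ln(z₂/z₀) = ln(z₁/z₀) ⇒ ln z₀ = (ln z₁ − r·ln z₂)/(1 − r)
ln z₀ = (2.99573 − 0.76842×4.99721) / 0.23158 = -3.6453
z₀ = exp(-3.6453) = 0.02611 m

z₀ ≈ 0.026 m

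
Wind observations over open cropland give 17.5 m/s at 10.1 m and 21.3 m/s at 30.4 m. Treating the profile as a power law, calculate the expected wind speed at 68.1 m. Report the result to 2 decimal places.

24.59 m/s

First find α: α = ln(V₂/V₁)/ln(z₂/z₁) = ln(21.3/17.5)/ln(30.4/10.1) = 0.19651/1.10191 = 0.1783
Extrapolate from 30.4 m to 68.1 m: V₃ = 21.3 × (68.1/30.4)^0.1783 = 21.3 × 1.1547 = 24.5949 m/s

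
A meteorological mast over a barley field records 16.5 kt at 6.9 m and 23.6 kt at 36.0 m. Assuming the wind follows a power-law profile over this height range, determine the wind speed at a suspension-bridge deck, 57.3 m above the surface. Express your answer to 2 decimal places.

26.10 kt

First find α: α = ln(V₂/V₁)/ln(z₂/z₁) = ln(23.6/16.5)/ln(36.0/6.9) = 0.35789/1.65200 = 0.2166
Extrapolate from 36.0 m to 57.3 m: V₃ = 23.6 × (57.3/36.0)^0.2166 = 23.6 × 1.1059 = 26.1000 kt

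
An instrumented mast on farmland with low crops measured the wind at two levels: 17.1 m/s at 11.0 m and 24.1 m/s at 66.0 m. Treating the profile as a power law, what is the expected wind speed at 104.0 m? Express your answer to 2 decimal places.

26.29 m/s

First find α: α = ln(V₂/V₁)/ln(z₂/z₁) = ln(24.1/17.1)/ln(66.0/11.0) = 0.34313/1.79176 = 0.1915
Extrapolate from 66.0 m to 104.0 m: V₃ = 24.1 × (104.0/66.0)^0.1915 = 24.1 × 1.0910 = 26.2928 m/s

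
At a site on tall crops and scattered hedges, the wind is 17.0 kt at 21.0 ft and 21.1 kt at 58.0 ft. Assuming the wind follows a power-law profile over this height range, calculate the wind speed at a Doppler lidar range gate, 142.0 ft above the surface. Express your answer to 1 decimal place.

First find α: α = ln(V₂/V₁)/ln(z₂/z₁) = ln(21.1/17.0)/ln(58.0/21.0) = 0.21606/1.01592 = 0.2127
Extrapolate from 58.0 ft to 142.0 ft: V₃ = 21.1 × (142.0/58.0)^0.2127 = 21.1 × 1.2098 = 25.5260 kt

25.5 kt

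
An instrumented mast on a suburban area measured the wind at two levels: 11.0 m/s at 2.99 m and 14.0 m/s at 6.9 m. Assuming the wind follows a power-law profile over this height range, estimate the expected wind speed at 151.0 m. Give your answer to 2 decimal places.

First find α: α = ln(V₂/V₁)/ln(z₂/z₁) = ln(14.0/11.0)/ln(6.9/2.99) = 0.24116/0.83625 = 0.2884
Extrapolate from 6.9 m to 151.0 m: V₃ = 14.0 × (151.0/6.9)^0.2884 = 14.0 × 2.4349 = 34.0880 m/s

34.09 m/s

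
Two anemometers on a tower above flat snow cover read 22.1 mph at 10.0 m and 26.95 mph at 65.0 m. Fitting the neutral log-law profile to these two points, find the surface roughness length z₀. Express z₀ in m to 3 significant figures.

z₀ ≈ 0.00198 m

Log law: V(z) ∝ ln(z/z₀). With r = V₁/V₂ = 22.1/26.95 = 0.82004,
r · ln(z₂/z₀) = ln(z₁/z₀) ⇒ ln z₀ = (ln z₁ − r·ln z₂)/(1 − r)
ln z₀ = (2.30259 − 0.82004×4.17439) / 0.17996 = -6.2267
z₀ = exp(-6.2267) = 0.001976 m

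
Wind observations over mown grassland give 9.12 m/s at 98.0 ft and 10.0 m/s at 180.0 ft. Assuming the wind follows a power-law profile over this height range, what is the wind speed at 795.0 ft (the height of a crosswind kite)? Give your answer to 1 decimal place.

12.5 m/s

First find α: α = ln(V₂/V₁)/ln(z₂/z₁) = ln(10.0/9.12)/ln(180.0/98.0) = 0.09212/0.60799 = 0.1515
Extrapolate from 180.0 ft to 795.0 ft: V₃ = 10.0 × (795.0/180.0)^0.1515 = 10.0 × 1.2524 = 12.5238 m/s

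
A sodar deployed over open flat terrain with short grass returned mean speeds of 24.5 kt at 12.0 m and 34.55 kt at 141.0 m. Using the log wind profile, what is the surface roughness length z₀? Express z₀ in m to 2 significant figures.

Log law: V(z) ∝ ln(z/z₀). With r = V₁/V₂ = 24.5/34.55 = 0.70912,
r · ln(z₂/z₀) = ln(z₁/z₀) ⇒ ln z₀ = (ln z₁ − r·ln z₂)/(1 − r)
ln z₀ = (2.48491 − 0.70912×4.94876) / 0.29088 = -3.5215
z₀ = exp(-3.5215) = 0.02956 m

z₀ ≈ 0.030 m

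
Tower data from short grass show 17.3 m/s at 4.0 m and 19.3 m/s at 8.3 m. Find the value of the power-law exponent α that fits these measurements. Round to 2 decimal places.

α ≈ 0.15

Power law: V₂/V₁ = (z₂/z₁)^α ⇒ α = ln(V₂/V₁) / ln(z₂/z₁)
α = ln(19.3/17.3) / ln(8.3/4.0) = ln(1.1156) / ln(2.0750)
  = 0.10940 / 0.72996 = 0.14987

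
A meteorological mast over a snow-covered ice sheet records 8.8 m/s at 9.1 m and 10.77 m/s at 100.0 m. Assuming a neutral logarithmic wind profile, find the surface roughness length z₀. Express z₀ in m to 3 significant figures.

z₀ ≈ 0.000204 m

Log law: V(z) ∝ ln(z/z₀). With r = V₁/V₂ = 8.8/10.77 = 0.81708,
r · ln(z₂/z₀) = ln(z₁/z₀) ⇒ ln z₀ = (ln z₁ − r·ln z₂)/(1 − r)
ln z₀ = (2.20827 − 0.81708×4.60517) / 0.18292 = -8.4987
z₀ = exp(-8.4987) = 0.0002037 m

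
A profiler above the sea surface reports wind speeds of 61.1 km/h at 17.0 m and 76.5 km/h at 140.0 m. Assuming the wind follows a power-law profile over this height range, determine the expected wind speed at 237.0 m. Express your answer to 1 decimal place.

80.9 km/h

First find α: α = ln(V₂/V₁)/ln(z₂/z₁) = ln(76.5/61.1)/ln(140.0/17.0) = 0.22478/2.10843 = 0.1066
Extrapolate from 140.0 m to 237.0 m: V₃ = 76.5 × (237.0/140.0)^0.1066 = 76.5 × 1.0577 = 80.9160 km/h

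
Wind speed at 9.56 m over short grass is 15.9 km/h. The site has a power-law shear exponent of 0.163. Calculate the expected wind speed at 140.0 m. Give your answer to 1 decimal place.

24.6 km/h

Power-law profile: V₂ = V₁ · (z₂/z₁)^α
V₂ = 15.9 × (140.0/9.56)^0.163 = 15.9 × (14.6444)^0.163
    = 15.9 × 1.5488 = 24.6264 km/h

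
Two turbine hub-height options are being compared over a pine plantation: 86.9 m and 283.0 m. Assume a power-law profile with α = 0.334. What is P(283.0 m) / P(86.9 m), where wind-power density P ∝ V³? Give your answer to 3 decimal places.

3.264

Speed ratio: V_B/V_A = (z_B/z_A)^α = (283.0/86.9)^0.334 = (3.2566)^0.334 = 1.48342
Power-density ratio: P_B/P_A = (V_B/V_A)³ = (1.48342)³ = 3.26432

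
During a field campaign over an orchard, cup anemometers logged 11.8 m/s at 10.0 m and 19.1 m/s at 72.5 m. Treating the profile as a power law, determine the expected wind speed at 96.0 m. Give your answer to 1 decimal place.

First find α: α = ln(V₂/V₁)/ln(z₂/z₁) = ln(19.1/11.8)/ln(72.5/10.0) = 0.48159/1.98100 = 0.2431
Extrapolate from 72.5 m to 96.0 m: V₃ = 19.1 × (96.0/72.5)^0.2431 = 19.1 × 1.0706 = 20.4492 m/s

20.4 m/s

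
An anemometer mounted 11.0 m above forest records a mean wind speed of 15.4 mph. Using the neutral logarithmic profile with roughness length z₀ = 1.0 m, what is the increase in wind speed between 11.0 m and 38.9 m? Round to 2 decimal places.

8.11 mph

Log law: V₂ = V₁ · ln(z₂/z₀)/ln(z₁/z₀) = 15.4 × 3.6610/2.3979 = 23.5120 mph
ΔV = 23.5120 − 15.4 = 8.1120 mph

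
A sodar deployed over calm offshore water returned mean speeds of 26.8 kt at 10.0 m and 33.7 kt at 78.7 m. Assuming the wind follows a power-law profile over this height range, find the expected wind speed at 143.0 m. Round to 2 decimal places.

First find α: α = ln(V₂/V₁)/ln(z₂/z₁) = ln(33.7/26.8)/ln(78.7/10.0) = 0.22910/2.06306 = 0.1110
Extrapolate from 78.7 m to 143.0 m: V₃ = 33.7 × (143.0/78.7)^0.1110 = 33.7 × 1.0686 = 36.0107 kt

36.01 kt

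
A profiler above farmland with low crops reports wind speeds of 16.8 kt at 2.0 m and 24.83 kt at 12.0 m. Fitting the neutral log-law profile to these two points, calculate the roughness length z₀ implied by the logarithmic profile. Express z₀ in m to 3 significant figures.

Log law: V(z) ∝ ln(z/z₀). With r = V₁/V₂ = 16.8/24.83 = 0.67660,
r · ln(z₂/z₀) = ln(z₁/z₀) ⇒ ln z₀ = (ln z₁ − r·ln z₂)/(1 − r)
ln z₀ = (0.69315 − 0.67660×2.48491) / 0.32340 = -3.0555
z₀ = exp(-3.0555) = 0.04710 m

z₀ ≈ 0.0471 m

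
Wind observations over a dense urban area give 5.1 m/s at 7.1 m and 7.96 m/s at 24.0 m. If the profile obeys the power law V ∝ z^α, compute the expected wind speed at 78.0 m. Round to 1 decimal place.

12.2 m/s

First find α: α = ln(V₂/V₁)/ln(z₂/z₁) = ln(7.96/5.1)/ln(24.0/7.1) = 0.44519/1.21796 = 0.3655
Extrapolate from 24.0 m to 78.0 m: V₃ = 7.96 × (78.0/24.0)^0.3655 = 7.96 × 1.5385 = 12.2466 m/s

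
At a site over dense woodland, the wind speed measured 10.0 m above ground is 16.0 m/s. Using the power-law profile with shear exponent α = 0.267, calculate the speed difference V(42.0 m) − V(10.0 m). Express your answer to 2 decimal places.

7.47 m/s

Power law: V₂ = V₁ · (z₂/z₁)^α = 16.0 × (4.2000)^0.267 = 23.4708 m/s
ΔV = 23.4708 − 16.0 = 7.4708 m/s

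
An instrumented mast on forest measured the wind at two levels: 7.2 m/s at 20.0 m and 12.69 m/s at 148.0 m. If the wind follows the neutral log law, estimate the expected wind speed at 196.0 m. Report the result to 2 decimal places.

13.46 m/s

Log law: V ∝ ln(z/z₀). From the pair, with r = V₁/V₂ = 0.56738,
ln z₀ = (ln z₁ − r·ln z₂)/(1 − r) = (2.9957 − 0.56738×4.9972)/0.43262 = 0.3708 → z₀ = 1.449 m
V₃ = V₁ · ln(z₃/z₀)/ln(z₁/z₀) = 7.2 × 4.9073/2.6249 = 13.4605 m/s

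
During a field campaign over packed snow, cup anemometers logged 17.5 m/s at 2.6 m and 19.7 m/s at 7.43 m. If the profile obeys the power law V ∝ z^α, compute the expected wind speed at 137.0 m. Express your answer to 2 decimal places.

First find α: α = ln(V₂/V₁)/ln(z₂/z₁) = ln(19.7/17.5)/ln(7.43/2.6) = 0.11842/1.05001 = 0.1128
Extrapolate from 7.43 m to 137.0 m: V₃ = 19.7 × (137.0/7.43)^0.1128 = 19.7 × 1.3891 = 27.3660 m/s

27.37 m/s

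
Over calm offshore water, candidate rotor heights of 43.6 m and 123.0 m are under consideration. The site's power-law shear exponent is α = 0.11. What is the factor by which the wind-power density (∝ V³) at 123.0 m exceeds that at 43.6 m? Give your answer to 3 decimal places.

1.408

Speed ratio: V_B/V_A = (z_B/z_A)^α = (123.0/43.6)^0.11 = (2.8211)^0.11 = 1.12085
Power-density ratio: P_B/P_A = (V_B/V_A)³ = (1.12085)³ = 1.40812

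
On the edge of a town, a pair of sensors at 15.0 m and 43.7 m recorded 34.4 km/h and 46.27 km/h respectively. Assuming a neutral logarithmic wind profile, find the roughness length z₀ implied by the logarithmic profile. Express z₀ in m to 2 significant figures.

z₀ ≈ 0.68 m

Log law: V(z) ∝ ln(z/z₀). With r = V₁/V₂ = 34.4/46.27 = 0.74346,
r · ln(z₂/z₀) = ln(z₁/z₀) ⇒ ln z₀ = (ln z₁ − r·ln z₂)/(1 − r)
ln z₀ = (2.70805 − 0.74346×3.77735) / 0.25654 = -0.3908
z₀ = exp(-0.3908) = 0.6765 m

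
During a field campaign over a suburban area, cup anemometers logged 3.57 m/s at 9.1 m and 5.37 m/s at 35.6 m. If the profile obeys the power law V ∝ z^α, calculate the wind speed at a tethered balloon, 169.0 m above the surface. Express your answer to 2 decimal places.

First find α: α = ln(V₂/V₁)/ln(z₂/z₁) = ln(5.37/3.57)/ln(35.6/9.1) = 0.40826/1.36407 = 0.2993
Extrapolate from 35.6 m to 169.0 m: V₃ = 5.37 × (169.0/35.6)^0.2993 = 5.37 × 1.5939 = 8.5591 m/s

8.56 m/s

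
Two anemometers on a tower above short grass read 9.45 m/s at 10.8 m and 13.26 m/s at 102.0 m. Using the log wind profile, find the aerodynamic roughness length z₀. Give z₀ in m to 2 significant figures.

z₀ ≈ 0.041 m

Log law: V(z) ∝ ln(z/z₀). With r = V₁/V₂ = 9.45/13.26 = 0.71267,
r · ln(z₂/z₀) = ln(z₁/z₀) ⇒ ln z₀ = (ln z₁ − r·ln z₂)/(1 − r)
ln z₀ = (2.37955 − 0.71267×4.62497) / 0.28733 = -3.1898
z₀ = exp(-3.1898) = 0.04118 m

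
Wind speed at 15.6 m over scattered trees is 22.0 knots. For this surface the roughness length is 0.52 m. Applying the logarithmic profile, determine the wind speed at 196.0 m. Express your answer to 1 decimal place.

38.4 knots

Log law: V(z) ∝ ln(z/z₀), so V₂/V₁ = ln(z₂/z₀) / ln(z₁/z₀).
ln(196.0/0.52) = 5.9320, ln(15.6/0.52) = 3.4012
V₂ = 22.0 × 5.9320/3.4012 = 22.0 × 1.7441 = 38.3703 knots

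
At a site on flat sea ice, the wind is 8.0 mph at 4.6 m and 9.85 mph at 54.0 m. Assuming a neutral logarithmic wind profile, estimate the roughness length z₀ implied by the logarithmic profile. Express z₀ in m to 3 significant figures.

z₀ ≈ 0.000109 m

Log law: V(z) ∝ ln(z/z₀). With r = V₁/V₂ = 8.0/9.85 = 0.81218,
r · ln(z₂/z₀) = ln(z₁/z₀) ⇒ ln z₀ = (ln z₁ − r·ln z₂)/(1 − r)
ln z₀ = (1.52606 − 0.81218×3.98898) / 0.18782 = -9.1244
z₀ = exp(-9.1244) = 0.0001090 m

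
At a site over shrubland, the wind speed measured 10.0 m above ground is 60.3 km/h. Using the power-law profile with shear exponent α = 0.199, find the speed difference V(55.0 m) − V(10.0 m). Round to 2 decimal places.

Power law: V₂ = V₁ · (z₂/z₁)^α = 60.3 × (5.5000)^0.199 = 84.6544 km/h
ΔV = 84.6544 − 60.3 = 24.3544 km/h

24.35 km/h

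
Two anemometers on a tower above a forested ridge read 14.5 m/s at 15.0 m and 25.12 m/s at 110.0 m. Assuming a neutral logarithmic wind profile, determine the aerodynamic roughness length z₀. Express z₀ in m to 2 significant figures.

z₀ ≈ 0.99 m

Log law: V(z) ∝ ln(z/z₀). With r = V₁/V₂ = 14.5/25.12 = 0.57723,
r · ln(z₂/z₀) = ln(z₁/z₀) ⇒ ln z₀ = (ln z₁ − r·ln z₂)/(1 − r)
ln z₀ = (2.70805 − 0.57723×4.70048) / 0.42277 = -0.0123
z₀ = exp(-0.0123) = 0.9878 m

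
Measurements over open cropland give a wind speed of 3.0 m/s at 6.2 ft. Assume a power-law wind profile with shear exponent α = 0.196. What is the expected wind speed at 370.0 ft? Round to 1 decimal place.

Power-law profile: V₂ = V₁ · (z₂/z₁)^α
V₂ = 3.0 × (370.0/6.2)^0.196 = 3.0 × (59.6774)^0.196
    = 3.0 × 2.2287 = 6.6862 m/s

6.7 m/s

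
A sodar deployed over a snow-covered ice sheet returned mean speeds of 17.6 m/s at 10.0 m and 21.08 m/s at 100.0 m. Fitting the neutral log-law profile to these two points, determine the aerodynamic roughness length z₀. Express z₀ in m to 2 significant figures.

z₀ ≈ 0.000088 m

Log law: V(z) ∝ ln(z/z₀). With r = V₁/V₂ = 17.6/21.08 = 0.83491,
r · ln(z₂/z₀) = ln(z₁/z₀) ⇒ ln z₀ = (ln z₁ − r·ln z₂)/(1 − r)
ln z₀ = (2.30259 − 0.83491×4.60517) / 0.16509 = -9.3427
z₀ = exp(-9.3427) = 0.00008760 m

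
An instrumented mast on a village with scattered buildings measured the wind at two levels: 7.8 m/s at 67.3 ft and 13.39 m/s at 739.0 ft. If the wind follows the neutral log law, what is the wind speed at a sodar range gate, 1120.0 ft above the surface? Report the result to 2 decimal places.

14.36 m/s

Log law: V ∝ ln(z/z₀). From the pair, with r = V₁/V₂ = 0.58252,
ln z₀ = (ln z₁ − r·ln z₂)/(1 − r) = (4.2092 − 0.58252×6.6053)/0.41748 = 0.8657 → z₀ = 2.377 ft
V₃ = V₁ · ln(z₃/z₀)/ln(z₁/z₀) = 7.8 × 6.1554/3.3434 = 14.3600 m/s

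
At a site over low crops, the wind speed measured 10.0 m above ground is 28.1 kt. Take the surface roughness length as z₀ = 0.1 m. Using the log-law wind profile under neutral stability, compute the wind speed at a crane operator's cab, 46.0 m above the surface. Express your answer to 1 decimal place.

Log law: V(z) ∝ ln(z/z₀), so V₂/V₁ = ln(z₂/z₀) / ln(z₁/z₀).
ln(46.0/0.1) = 6.1312, ln(10.0/0.1) = 4.6052
V₂ = 28.1 × 6.1312/4.6052 = 28.1 × 1.3314 = 37.4117 kt

37.4 kt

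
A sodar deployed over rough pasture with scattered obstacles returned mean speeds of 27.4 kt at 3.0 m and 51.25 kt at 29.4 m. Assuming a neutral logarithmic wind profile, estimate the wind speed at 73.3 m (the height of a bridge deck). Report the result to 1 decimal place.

Log law: V ∝ ln(z/z₀). From the pair, with r = V₁/V₂ = 0.53463,
ln z₀ = (ln z₁ − r·ln z₂)/(1 − r) = (1.0986 − 0.53463×3.3810)/0.46537 = -1.5235 → z₀ = 0.2179 m
V₃ = V₁ · ln(z₃/z₀)/ln(z₁/z₀) = 27.4 × 5.8181/2.6221 = 60.7964 kt

60.8 kt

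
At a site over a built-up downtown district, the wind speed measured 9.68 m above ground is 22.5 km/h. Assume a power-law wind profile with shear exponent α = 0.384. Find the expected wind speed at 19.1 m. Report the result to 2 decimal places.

29.21 km/h

Power-law profile: V₂ = V₁ · (z₂/z₁)^α
V₂ = 22.5 × (19.1/9.68)^0.384 = 22.5 × (1.9731)^0.384
    = 22.5 × 1.2982 = 29.2094 km/h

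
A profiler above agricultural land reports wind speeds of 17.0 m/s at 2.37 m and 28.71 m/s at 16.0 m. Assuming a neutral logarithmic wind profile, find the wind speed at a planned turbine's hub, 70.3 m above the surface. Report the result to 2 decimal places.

Log law: V ∝ ln(z/z₀). From the pair, with r = V₁/V₂ = 0.59213,
ln z₀ = (ln z₁ − r·ln z₂)/(1 − r) = (0.8629 − 0.59213×2.7726)/0.40787 = -1.9095 → z₀ = 0.1482 m
V₃ = V₁ · ln(z₃/z₀)/ln(z₁/z₀) = 17.0 × 6.1623/2.7724 = 37.7863 m/s

37.79 m/s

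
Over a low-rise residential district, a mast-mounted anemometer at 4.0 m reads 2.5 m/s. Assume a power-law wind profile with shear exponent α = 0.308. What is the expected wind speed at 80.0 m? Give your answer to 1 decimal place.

6.3 m/s

Power-law profile: V₂ = V₁ · (z₂/z₁)^α
V₂ = 2.5 × (80.0/4.0)^0.308 = 2.5 × (20.0000)^0.308
    = 2.5 × 2.5160 = 6.2901 m/s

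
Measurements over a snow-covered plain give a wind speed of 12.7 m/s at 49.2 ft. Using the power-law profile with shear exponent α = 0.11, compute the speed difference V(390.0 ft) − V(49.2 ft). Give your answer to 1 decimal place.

Power law: V₂ = V₁ · (z₂/z₁)^α = 12.7 × (7.9268)^0.11 = 15.9479 m/s
ΔV = 15.9479 − 12.7 = 3.2479 m/s

3.2 m/s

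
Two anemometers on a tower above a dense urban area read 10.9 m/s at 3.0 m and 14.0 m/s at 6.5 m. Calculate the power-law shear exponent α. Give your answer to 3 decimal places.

α ≈ 0.324

Power law: V₂/V₁ = (z₂/z₁)^α ⇒ α = ln(V₂/V₁) / ln(z₂/z₁)
α = ln(14.0/10.9) / ln(6.5/3.0) = ln(1.2844) / ln(2.1667)
  = 0.25029 / 0.77319 = 0.32372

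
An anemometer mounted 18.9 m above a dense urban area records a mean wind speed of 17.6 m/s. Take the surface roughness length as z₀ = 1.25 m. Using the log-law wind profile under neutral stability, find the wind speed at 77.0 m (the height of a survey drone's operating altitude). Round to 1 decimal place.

Log law: V(z) ∝ ln(z/z₀), so V₂/V₁ = ln(z₂/z₀) / ln(z₁/z₀).
ln(77.0/1.25) = 4.1207, ln(18.9/1.25) = 2.7160
V₂ = 17.6 × 4.1207/2.7160 = 17.6 × 1.5172 = 26.7022 m/s

26.7 m/s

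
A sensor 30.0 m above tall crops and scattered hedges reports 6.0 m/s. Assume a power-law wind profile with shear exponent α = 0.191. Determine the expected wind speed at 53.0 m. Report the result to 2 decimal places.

6.69 m/s

Power-law profile: V₂ = V₁ · (z₂/z₁)^α
V₂ = 6.0 × (53.0/30.0)^0.191 = 6.0 × (1.7667)^0.191
    = 6.0 × 1.1148 = 6.6889 m/s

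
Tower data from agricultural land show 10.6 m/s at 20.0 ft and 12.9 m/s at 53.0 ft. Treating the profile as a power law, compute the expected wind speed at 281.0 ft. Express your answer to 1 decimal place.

First find α: α = ln(V₂/V₁)/ln(z₂/z₁) = ln(12.9/10.6)/ln(53.0/20.0) = 0.19637/0.97456 = 0.2015
Extrapolate from 53.0 ft to 281.0 ft: V₃ = 12.9 × (281.0/53.0)^0.2015 = 12.9 × 1.3995 = 18.0535 m/s

18.1 m/s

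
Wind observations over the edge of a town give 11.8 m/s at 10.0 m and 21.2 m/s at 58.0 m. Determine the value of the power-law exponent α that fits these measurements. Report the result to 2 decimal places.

α ≈ 0.33

Power law: V₂/V₁ = (z₂/z₁)^α ⇒ α = ln(V₂/V₁) / ln(z₂/z₁)
α = ln(21.2/11.8) / ln(58.0/10.0) = ln(1.7966) / ln(5.8000)
  = 0.58590 / 1.75786 = 0.33330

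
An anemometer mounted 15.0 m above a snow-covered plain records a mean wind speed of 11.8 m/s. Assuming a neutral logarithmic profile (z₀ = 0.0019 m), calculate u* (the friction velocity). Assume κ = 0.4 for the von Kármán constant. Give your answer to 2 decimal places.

u* ≈ 0.53 m/s

Log law: V(z) = (u*/κ) · ln(z/z₀) ⇒ u* = κ · V / ln(z/z₀)
u* = 0.4 × 11.8 / ln(15.0/0.0019) = 0.4 × 11.8 / 8.9740
   = 4.7200 / 8.9740 = 0.5260 m/s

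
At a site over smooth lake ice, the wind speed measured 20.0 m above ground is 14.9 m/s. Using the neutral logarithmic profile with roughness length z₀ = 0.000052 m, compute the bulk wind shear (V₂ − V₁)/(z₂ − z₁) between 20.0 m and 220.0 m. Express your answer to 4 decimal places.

0.0139 m/s/m

Log law: V₂ = V₁ · ln(z₂/z₀)/ln(z₁/z₀) = 14.9 × 15.2579/12.8600 = 17.6783 m/s
ΔV/Δz = (17.6783 − 14.9)/(220.0 − 20.0) = 2.7783/200.0000 = 0.01389 m/s/m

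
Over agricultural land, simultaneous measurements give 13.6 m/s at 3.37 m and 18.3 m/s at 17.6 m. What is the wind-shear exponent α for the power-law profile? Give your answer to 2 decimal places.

Power law: V₂/V₁ = (z₂/z₁)^α ⇒ α = ln(V₂/V₁) / ln(z₂/z₁)
α = ln(18.3/13.6) / ln(17.6/3.37) = ln(1.3456) / ln(5.2226)
  = 0.29683 / 1.65299 = 0.17957

α ≈ 0.18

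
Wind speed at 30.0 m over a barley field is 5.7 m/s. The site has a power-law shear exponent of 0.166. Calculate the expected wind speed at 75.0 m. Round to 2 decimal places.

Power-law profile: V₂ = V₁ · (z₂/z₁)^α
V₂ = 5.7 × (75.0/30.0)^0.166 = 5.7 × (2.5000)^0.166
    = 5.7 × 1.1643 = 6.6364 m/s

6.64 m/s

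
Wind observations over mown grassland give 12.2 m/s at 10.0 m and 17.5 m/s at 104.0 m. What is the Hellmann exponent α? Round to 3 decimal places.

α ≈ 0.154

Power law: V₂/V₁ = (z₂/z₁)^α ⇒ α = ln(V₂/V₁) / ln(z₂/z₁)
α = ln(17.5/12.2) / ln(104.0/10.0) = ln(1.4344) / ln(10.4000)
  = 0.36076 / 2.34181 = 0.15405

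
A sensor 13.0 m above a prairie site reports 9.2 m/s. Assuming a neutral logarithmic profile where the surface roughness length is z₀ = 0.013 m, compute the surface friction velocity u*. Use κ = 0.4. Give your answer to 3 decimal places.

Log law: V(z) = (u*/κ) · ln(z/z₀) ⇒ u* = κ · V / ln(z/z₀)
u* = 0.4 × 9.2 / ln(13.0/0.013) = 0.4 × 9.2 / 6.9078
   = 3.6800 / 6.9078 = 0.5327 m/s

u* ≈ 0.533 m/s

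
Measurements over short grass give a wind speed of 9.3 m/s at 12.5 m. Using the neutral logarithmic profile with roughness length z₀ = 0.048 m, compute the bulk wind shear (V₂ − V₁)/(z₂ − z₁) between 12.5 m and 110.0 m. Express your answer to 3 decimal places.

Log law: V₂ = V₁ · ln(z₂/z₀)/ln(z₁/z₀) = 9.3 × 7.7370/5.5623 = 12.9361 m/s
ΔV/Δz = (12.9361 − 9.3)/(110.0 − 12.5) = 3.6361/97.5000 = 0.03729 m/s/m

0.037 m/s/m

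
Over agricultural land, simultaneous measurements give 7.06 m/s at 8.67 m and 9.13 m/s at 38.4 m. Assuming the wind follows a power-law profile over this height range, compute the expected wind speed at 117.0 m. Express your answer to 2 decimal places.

11.07 m/s

First find α: α = ln(V₂/V₁)/ln(z₂/z₁) = ln(9.13/7.06)/ln(38.4/8.67) = 0.25712/1.48819 = 0.1728
Extrapolate from 38.4 m to 117.0 m: V₃ = 9.13 × (117.0/38.4)^0.1728 = 9.13 × 1.2123 = 11.0680 m/s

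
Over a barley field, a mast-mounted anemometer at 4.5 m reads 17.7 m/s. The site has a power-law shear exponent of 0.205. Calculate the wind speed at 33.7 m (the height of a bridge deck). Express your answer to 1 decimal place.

Power-law profile: V₂ = V₁ · (z₂/z₁)^α
V₂ = 17.7 × (33.7/4.5)^0.205 = 17.7 × (7.4889)^0.205
    = 17.7 × 1.5110 = 26.7442 m/s

26.7 m/s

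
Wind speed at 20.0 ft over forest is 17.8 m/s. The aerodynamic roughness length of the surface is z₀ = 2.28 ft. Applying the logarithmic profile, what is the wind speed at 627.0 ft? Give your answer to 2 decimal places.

46.04 m/s

Log law: V(z) ∝ ln(z/z₀), so V₂/V₁ = ln(z₂/z₀) / ln(z₁/z₀).
ln(627.0/2.28) = 5.6168, ln(20.0/2.28) = 2.1716
V₂ = 17.8 × 5.6168/2.1716 = 17.8 × 2.5865 = 46.0400 m/s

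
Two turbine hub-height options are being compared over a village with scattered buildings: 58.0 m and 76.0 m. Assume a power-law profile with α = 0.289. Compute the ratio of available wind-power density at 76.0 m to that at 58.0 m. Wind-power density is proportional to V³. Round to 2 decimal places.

Speed ratio: V_B/V_A = (z_B/z_A)^α = (76.0/58.0)^0.289 = (1.3103)^0.289 = 1.08125
Power-density ratio: P_B/P_A = (V_B/V_A)³ = (1.08125)³ = 1.26408

1.26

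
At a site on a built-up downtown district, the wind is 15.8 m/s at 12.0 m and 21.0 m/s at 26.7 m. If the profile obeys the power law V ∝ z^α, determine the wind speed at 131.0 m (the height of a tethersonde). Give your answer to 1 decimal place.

37.0 m/s

First find α: α = ln(V₂/V₁)/ln(z₂/z₁) = ln(21.0/15.8)/ln(26.7/12.0) = 0.28451/0.79976 = 0.3557
Extrapolate from 26.7 m to 131.0 m: V₃ = 21.0 × (131.0/26.7)^0.3557 = 21.0 × 1.7609 = 36.9791 m/s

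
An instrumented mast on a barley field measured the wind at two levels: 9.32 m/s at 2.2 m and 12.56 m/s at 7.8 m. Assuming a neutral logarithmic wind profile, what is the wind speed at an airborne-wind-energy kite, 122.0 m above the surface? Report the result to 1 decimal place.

Log law: V ∝ ln(z/z₀). From the pair, with r = V₁/V₂ = 0.74204,
ln z₀ = (ln z₁ − r·ln z₂)/(1 − r) = (0.7885 − 0.74204×2.0541)/0.25796 = -2.8523 → z₀ = 0.05771 m
V₃ = V₁ · ln(z₃/z₀)/ln(z₁/z₀) = 9.32 × 7.6563/3.6407 = 19.5995 m/s

19.6 m/s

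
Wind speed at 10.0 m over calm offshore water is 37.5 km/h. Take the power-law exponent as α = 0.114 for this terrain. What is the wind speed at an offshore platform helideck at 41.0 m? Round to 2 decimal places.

44.04 km/h

Power-law profile: V₂ = V₁ · (z₂/z₁)^α
V₂ = 37.5 × (41.0/10.0)^0.114 = 37.5 × (4.1000)^0.114
    = 37.5 × 1.1745 = 44.0442 km/h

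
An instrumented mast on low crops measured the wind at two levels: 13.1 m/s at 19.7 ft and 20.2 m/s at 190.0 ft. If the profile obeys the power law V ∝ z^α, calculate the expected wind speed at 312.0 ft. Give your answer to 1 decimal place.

First find α: α = ln(V₂/V₁)/ln(z₂/z₁) = ln(20.2/13.1)/ln(190.0/19.7) = 0.43307/2.26641 = 0.1911
Extrapolate from 190.0 ft to 312.0 ft: V₃ = 20.2 × (312.0/190.0)^0.1911 = 20.2 × 1.0994 = 22.2081 m/s

22.2 m/s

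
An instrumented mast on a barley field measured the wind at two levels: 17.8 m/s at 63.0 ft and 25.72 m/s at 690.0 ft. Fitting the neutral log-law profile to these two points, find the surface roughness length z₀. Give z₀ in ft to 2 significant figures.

Log law: V(z) ∝ ln(z/z₀). With r = V₁/V₂ = 17.8/25.72 = 0.69207,
r · ln(z₂/z₀) = ln(z₁/z₀) ⇒ ln z₀ = (ln z₁ − r·ln z₂)/(1 − r)
ln z₀ = (4.14313 − 0.69207×6.53669) / 0.30793 = -1.2363
z₀ = exp(-1.2363) = 0.2904 ft

z₀ ≈ 0.29 ft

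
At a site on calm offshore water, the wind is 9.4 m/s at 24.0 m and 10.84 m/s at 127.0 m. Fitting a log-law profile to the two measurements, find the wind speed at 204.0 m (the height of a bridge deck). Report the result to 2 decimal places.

Log law: V ∝ ln(z/z₀). From the pair, with r = V₁/V₂ = 0.86716,
ln z₀ = (ln z₁ − r·ln z₂)/(1 − r) = (3.1781 − 0.86716×4.8442)/0.13284 = -7.6981 → z₀ = 0.0004537 m
V₃ = V₁ · ln(z₃/z₀)/ln(z₁/z₀) = 9.4 × 13.0162/10.8761 = 11.2496 m/s

11.25 m/s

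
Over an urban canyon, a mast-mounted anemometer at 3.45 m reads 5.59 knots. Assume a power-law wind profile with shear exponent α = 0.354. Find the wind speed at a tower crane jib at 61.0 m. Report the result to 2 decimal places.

Power-law profile: V₂ = V₁ · (z₂/z₁)^α
V₂ = 5.59 × (61.0/3.45)^0.354 = 5.59 × (17.6812)^0.354
    = 5.59 × 2.7645 = 15.4536 knots

15.45 knots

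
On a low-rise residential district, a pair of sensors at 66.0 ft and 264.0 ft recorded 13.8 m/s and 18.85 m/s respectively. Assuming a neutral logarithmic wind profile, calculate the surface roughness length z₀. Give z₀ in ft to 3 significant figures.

Log law: V(z) ∝ ln(z/z₀). With r = V₁/V₂ = 13.8/18.85 = 0.73210,
r · ln(z₂/z₀) = ln(z₁/z₀) ⇒ ln z₀ = (ln z₁ − r·ln z₂)/(1 − r)
ln z₀ = (4.18965 − 0.73210×5.57595) / 0.26790 = 0.4014
z₀ = exp(0.4014) = 1.494 ft

z₀ ≈ 1.49 ft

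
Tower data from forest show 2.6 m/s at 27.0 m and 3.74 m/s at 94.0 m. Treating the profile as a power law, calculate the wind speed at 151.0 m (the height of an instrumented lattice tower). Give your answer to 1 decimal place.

First find α: α = ln(V₂/V₁)/ln(z₂/z₁) = ln(3.74/2.6)/ln(94.0/27.0) = 0.36357/1.24746 = 0.2915
Extrapolate from 94.0 m to 151.0 m: V₃ = 3.74 × (151.0/94.0)^0.2915 = 3.74 × 1.1481 = 4.2940 m/s

4.3 m/s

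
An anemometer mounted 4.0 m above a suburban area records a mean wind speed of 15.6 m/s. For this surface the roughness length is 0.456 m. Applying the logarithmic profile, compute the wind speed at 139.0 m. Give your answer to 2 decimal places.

Log law: V(z) ∝ ln(z/z₀), so V₂/V₁ = ln(z₂/z₀) / ln(z₁/z₀).
ln(139.0/0.456) = 5.7197, ln(4.0/0.456) = 2.1716
V₂ = 15.6 × 5.7197/2.1716 = 15.6 × 2.6339 = 41.0894 m/s

41.09 m/s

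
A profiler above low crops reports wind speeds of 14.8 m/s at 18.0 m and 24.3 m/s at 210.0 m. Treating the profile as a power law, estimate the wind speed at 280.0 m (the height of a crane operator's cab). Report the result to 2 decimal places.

25.75 m/s

First find α: α = ln(V₂/V₁)/ln(z₂/z₁) = ln(24.3/14.8)/ln(210.0/18.0) = 0.49585/2.45674 = 0.2018
Extrapolate from 210.0 m to 280.0 m: V₃ = 24.3 × (280.0/210.0)^0.2018 = 24.3 × 1.0598 = 25.7527 m/s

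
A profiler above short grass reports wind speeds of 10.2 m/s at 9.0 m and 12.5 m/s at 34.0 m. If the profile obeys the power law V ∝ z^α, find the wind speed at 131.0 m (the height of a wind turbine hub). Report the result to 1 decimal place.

15.4 m/s

First find α: α = ln(V₂/V₁)/ln(z₂/z₁) = ln(12.5/10.2)/ln(34.0/9.0) = 0.20334/1.32914 = 0.1530
Extrapolate from 34.0 m to 131.0 m: V₃ = 12.5 × (131.0/34.0)^0.1530 = 12.5 × 1.2292 = 15.3649 m/s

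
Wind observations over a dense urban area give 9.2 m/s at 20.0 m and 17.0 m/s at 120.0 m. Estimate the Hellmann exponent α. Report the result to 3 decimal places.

α ≈ 0.343

Power law: V₂/V₁ = (z₂/z₁)^α ⇒ α = ln(V₂/V₁) / ln(z₂/z₁)
α = ln(17.0/9.2) / ln(120.0/20.0) = ln(1.8478) / ln(6.0000)
  = 0.61401 / 1.79176 = 0.34269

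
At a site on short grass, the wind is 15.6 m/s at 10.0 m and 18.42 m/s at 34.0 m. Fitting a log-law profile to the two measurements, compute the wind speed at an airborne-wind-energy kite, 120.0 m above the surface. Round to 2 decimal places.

Log law: V ∝ ln(z/z₀). From the pair, with r = V₁/V₂ = 0.84691,
ln z₀ = (ln z₁ − r·ln z₂)/(1 − r) = (2.3026 − 0.84691×3.5264)/0.15309 = -4.4672 → z₀ = 0.01148 m
V₃ = V₁ · ln(z₃/z₀)/ln(z₁/z₀) = 15.6 × 9.2547/6.7698 = 21.3261 m/s

21.33 m/s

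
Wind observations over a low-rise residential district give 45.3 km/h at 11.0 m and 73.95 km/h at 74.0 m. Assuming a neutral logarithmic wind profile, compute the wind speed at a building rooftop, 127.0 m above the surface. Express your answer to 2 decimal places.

Log law: V ∝ ln(z/z₀). From the pair, with r = V₁/V₂ = 0.61258,
ln z₀ = (ln z₁ − r·ln z₂)/(1 − r) = (2.3979 − 0.61258×4.3041)/0.38742 = -0.6160 → z₀ = 0.5401 m
V₃ = V₁ · ln(z₃/z₀)/ln(z₁/z₀) = 45.3 × 5.4602/3.0139 = 82.0681 km/h

82.07 km/h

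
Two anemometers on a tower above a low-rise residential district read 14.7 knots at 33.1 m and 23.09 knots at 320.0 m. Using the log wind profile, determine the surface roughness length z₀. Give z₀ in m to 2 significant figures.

z₀ ≈ 0.62 m

Log law: V(z) ∝ ln(z/z₀). With r = V₁/V₂ = 14.7/23.09 = 0.63664,
r · ln(z₂/z₀) = ln(z₁/z₀) ⇒ ln z₀ = (ln z₁ − r·ln z₂)/(1 − r)
ln z₀ = (3.49953 − 0.63664×5.76832) / 0.36336 = -0.4756
z₀ = exp(-0.4756) = 0.6215 m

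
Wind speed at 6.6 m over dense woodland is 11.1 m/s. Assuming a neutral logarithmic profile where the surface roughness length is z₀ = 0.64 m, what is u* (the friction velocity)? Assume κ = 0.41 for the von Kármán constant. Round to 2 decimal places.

u* ≈ 1.95 m/s

Log law: V(z) = (u*/κ) · ln(z/z₀) ⇒ u* = κ · V / ln(z/z₀)
u* = 0.41 × 11.1 / ln(6.6/0.64) = 0.41 × 11.1 / 2.3334
   = 4.5510 / 2.3334 = 1.9504 m/s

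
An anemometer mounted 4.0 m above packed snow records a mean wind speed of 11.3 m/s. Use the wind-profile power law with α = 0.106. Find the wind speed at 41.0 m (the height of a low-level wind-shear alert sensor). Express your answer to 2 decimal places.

Power-law profile: V₂ = V₁ · (z₂/z₁)^α
V₂ = 11.3 × (41.0/4.0)^0.106 = 11.3 × (10.2500)^0.106
    = 11.3 × 1.2798 = 14.4616 m/s

14.46 m/s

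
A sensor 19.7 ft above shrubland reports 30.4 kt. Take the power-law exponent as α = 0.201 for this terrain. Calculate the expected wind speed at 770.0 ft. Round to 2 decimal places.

Power-law profile: V₂ = V₁ · (z₂/z₁)^α
V₂ = 30.4 × (770.0/19.7)^0.201 = 30.4 × (39.0863)^0.201
    = 30.4 × 2.0893 = 63.5142 kt

63.51 kt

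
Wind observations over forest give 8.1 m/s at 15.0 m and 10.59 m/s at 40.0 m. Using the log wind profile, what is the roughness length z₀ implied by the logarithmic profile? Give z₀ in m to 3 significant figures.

Log law: V(z) ∝ ln(z/z₀). With r = V₁/V₂ = 8.1/10.59 = 0.76487,
r · ln(z₂/z₀) = ln(z₁/z₀) ⇒ ln z₀ = (ln z₁ − r·ln z₂)/(1 − r)
ln z₀ = (2.70805 − 0.76487×3.68888) / 0.23513 = -0.4826
z₀ = exp(-0.4826) = 0.6172 m

z₀ ≈ 0.617 m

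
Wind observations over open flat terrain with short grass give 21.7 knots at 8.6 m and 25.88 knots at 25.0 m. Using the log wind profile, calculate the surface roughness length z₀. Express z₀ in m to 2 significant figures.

z₀ ≈ 0.034 m

Log law: V(z) ∝ ln(z/z₀). With r = V₁/V₂ = 21.7/25.88 = 0.83849,
r · ln(z₂/z₀) = ln(z₁/z₀) ⇒ ln z₀ = (ln z₁ − r·ln z₂)/(1 − r)
ln z₀ = (2.15176 − 0.83849×3.21888) / 0.16151 = -3.3880
z₀ = exp(-3.3880) = 0.03377 m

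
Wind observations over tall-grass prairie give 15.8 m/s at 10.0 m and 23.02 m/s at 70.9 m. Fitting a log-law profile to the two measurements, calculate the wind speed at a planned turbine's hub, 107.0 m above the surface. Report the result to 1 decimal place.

24.5 m/s

Log law: V ∝ ln(z/z₀). From the pair, with r = V₁/V₂ = 0.68636,
ln z₀ = (ln z₁ − r·ln z₂)/(1 − r) = (2.3026 − 0.68636×4.2613)/0.31364 = -1.9837 → z₀ = 0.1376 m
V₃ = V₁ · ln(z₃/z₀)/ln(z₁/z₀) = 15.8 × 6.6566/4.2863 = 24.5371 m/s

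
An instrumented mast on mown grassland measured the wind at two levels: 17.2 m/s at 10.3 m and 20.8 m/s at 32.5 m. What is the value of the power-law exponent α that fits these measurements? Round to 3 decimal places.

α ≈ 0.165

Power law: V₂/V₁ = (z₂/z₁)^α ⇒ α = ln(V₂/V₁) / ln(z₂/z₁)
α = ln(20.8/17.2) / ln(32.5/10.3) = ln(1.2093) / ln(3.1553)
  = 0.19004 / 1.14910 = 0.16539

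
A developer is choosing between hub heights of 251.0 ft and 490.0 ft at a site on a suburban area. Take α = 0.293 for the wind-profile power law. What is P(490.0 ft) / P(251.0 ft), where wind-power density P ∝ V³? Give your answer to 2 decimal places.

1.80

Speed ratio: V_B/V_A = (z_B/z_A)^α = (490.0/251.0)^0.293 = (1.9522)^0.293 = 1.21653
Power-density ratio: P_B/P_A = (V_B/V_A)³ = (1.21653)³ = 1.80040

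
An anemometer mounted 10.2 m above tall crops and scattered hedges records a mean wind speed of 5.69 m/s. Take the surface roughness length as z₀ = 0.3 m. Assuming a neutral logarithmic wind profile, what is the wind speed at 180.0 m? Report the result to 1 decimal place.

10.3 m/s

Log law: V(z) ∝ ln(z/z₀), so V₂/V₁ = ln(z₂/z₀) / ln(z₁/z₀).
ln(180.0/0.3) = 6.3969, ln(10.2/0.3) = 3.5264
V₂ = 5.69 × 6.3969/3.5264 = 5.69 × 1.8140 = 10.3218 m/s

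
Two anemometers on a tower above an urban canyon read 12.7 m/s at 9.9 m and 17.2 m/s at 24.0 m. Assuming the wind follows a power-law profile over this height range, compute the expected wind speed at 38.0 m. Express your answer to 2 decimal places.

20.13 m/s

First find α: α = ln(V₂/V₁)/ln(z₂/z₁) = ln(17.2/12.7)/ln(24.0/9.9) = 0.30331/0.88552 = 0.3425
Extrapolate from 24.0 m to 38.0 m: V₃ = 17.2 × (38.0/24.0)^0.3425 = 17.2 × 1.1705 = 20.1319 m/s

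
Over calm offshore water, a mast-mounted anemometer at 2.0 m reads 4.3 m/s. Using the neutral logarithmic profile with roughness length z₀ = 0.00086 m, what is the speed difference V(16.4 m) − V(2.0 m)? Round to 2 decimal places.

1.17 m/s

Log law: V₂ = V₁ · ln(z₂/z₀)/ln(z₁/z₀) = 4.3 × 9.8559/7.7517 = 5.4672 m/s
ΔV = 5.4672 − 4.3 = 1.1672 m/s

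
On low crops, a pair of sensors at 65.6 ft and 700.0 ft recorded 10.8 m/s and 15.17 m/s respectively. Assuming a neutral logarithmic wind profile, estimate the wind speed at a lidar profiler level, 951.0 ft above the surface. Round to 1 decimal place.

Log law: V ∝ ln(z/z₀). From the pair, with r = V₁/V₂ = 0.71193,
ln z₀ = (ln z₁ − r·ln z₂)/(1 − r) = (4.1836 − 0.71193×6.5511)/0.28807 = -1.6675 → z₀ = 0.1887 ft
V₃ = V₁ · ln(z₃/z₀)/ln(z₁/z₀) = 10.8 × 8.5250/5.8510 = 15.7356 m/s

15.7 m/s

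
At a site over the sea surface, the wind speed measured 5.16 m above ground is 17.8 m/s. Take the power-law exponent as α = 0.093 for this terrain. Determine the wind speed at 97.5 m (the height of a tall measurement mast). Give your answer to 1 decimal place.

Power-law profile: V₂ = V₁ · (z₂/z₁)^α
V₂ = 17.8 × (97.5/5.16)^0.093 = 17.8 × (18.8953)^0.093
    = 17.8 × 1.3143 = 23.3949 m/s

23.4 m/s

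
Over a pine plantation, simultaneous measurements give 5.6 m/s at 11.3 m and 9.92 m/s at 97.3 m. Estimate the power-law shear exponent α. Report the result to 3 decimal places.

Power law: V₂/V₁ = (z₂/z₁)^α ⇒ α = ln(V₂/V₁) / ln(z₂/z₁)
α = ln(9.92/5.6) / ln(97.3/11.3) = ln(1.7714) / ln(8.6106)
  = 0.57179 / 2.15300 = 0.26558

α ≈ 0.266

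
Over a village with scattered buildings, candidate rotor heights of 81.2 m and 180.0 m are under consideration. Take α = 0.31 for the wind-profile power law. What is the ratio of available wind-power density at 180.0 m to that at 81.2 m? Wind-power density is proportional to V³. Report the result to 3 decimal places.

Speed ratio: V_B/V_A = (z_B/z_A)^α = (180.0/81.2)^0.31 = (2.2167)^0.31 = 1.27989
Power-density ratio: P_B/P_A = (V_B/V_A)³ = (1.27989)³ = 2.09660

2.097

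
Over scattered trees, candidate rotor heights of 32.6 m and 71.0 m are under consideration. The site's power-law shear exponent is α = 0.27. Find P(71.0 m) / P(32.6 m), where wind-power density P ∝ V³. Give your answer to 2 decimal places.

Speed ratio: V_B/V_A = (z_B/z_A)^α = (71.0/32.6)^0.27 = (2.1779)^0.27 = 1.23387
Power-density ratio: P_B/P_A = (V_B/V_A)³ = (1.23387)³ = 1.87851

1.88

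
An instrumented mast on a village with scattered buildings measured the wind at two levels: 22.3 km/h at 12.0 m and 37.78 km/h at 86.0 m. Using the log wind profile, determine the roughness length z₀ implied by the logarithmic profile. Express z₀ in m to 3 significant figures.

Log law: V(z) ∝ ln(z/z₀). With r = V₁/V₂ = 22.3/37.78 = 0.59026,
r · ln(z₂/z₀) = ln(z₁/z₀) ⇒ ln z₀ = (ln z₁ − r·ln z₂)/(1 − r)
ln z₀ = (2.48491 − 0.59026×4.45435) / 0.40974 = -0.3522
z₀ = exp(-0.3522) = 0.7031 m

z₀ ≈ 0.703 m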